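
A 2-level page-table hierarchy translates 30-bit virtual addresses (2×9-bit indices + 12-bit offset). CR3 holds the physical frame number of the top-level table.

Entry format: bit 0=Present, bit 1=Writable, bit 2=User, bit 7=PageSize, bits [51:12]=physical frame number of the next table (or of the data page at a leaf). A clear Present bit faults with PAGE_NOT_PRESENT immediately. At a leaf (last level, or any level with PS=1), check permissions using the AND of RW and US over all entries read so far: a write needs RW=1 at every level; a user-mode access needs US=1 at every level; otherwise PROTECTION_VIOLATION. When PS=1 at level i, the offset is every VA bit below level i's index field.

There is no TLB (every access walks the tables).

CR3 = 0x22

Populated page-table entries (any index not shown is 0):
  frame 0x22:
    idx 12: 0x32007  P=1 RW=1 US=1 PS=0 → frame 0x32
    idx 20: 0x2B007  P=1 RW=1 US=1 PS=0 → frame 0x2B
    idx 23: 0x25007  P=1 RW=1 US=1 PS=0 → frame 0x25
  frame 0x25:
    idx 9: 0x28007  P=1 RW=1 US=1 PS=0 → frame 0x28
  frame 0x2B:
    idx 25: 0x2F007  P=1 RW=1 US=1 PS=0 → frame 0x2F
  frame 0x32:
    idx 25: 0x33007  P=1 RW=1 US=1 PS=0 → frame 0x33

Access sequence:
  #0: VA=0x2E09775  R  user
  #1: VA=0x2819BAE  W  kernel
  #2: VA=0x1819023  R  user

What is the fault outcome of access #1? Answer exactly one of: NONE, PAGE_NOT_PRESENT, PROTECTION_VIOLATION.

Walk each access:
#0 VA=0x2E09775 (r,user):
  lvl0: tbl 0x22, slot 23 ⇒ 0x25007 (P1/RW1/US1/PS0)
  lvl1: tbl 0x25, slot 9 ⇒ 0x28007 (P1/RW1/US1/PS0)
  ✓ 0x28775  — 2 lookups
#1 VA=0x2819BAE (w,kernel):
  lvl0: tbl 0x22, slot 20 ⇒ 0x2B007 (P1/RW1/US1/PS0)
  lvl1: tbl 0x2B, slot 25 ⇒ 0x2F007 (P1/RW1/US1/PS0)
  ✓ 0x2FBAE  — 2 lookups
#2 VA=0x1819023 (r,user):
  lvl0: tbl 0x22, slot 12 ⇒ 0x32007 (P1/RW1/US1/PS0)
  lvl1: tbl 0x32, slot 25 ⇒ 0x33007 (P1/RW1/US1/PS0)
  ✓ 0x33023  — 2 lookups

Access #1 fault: NONE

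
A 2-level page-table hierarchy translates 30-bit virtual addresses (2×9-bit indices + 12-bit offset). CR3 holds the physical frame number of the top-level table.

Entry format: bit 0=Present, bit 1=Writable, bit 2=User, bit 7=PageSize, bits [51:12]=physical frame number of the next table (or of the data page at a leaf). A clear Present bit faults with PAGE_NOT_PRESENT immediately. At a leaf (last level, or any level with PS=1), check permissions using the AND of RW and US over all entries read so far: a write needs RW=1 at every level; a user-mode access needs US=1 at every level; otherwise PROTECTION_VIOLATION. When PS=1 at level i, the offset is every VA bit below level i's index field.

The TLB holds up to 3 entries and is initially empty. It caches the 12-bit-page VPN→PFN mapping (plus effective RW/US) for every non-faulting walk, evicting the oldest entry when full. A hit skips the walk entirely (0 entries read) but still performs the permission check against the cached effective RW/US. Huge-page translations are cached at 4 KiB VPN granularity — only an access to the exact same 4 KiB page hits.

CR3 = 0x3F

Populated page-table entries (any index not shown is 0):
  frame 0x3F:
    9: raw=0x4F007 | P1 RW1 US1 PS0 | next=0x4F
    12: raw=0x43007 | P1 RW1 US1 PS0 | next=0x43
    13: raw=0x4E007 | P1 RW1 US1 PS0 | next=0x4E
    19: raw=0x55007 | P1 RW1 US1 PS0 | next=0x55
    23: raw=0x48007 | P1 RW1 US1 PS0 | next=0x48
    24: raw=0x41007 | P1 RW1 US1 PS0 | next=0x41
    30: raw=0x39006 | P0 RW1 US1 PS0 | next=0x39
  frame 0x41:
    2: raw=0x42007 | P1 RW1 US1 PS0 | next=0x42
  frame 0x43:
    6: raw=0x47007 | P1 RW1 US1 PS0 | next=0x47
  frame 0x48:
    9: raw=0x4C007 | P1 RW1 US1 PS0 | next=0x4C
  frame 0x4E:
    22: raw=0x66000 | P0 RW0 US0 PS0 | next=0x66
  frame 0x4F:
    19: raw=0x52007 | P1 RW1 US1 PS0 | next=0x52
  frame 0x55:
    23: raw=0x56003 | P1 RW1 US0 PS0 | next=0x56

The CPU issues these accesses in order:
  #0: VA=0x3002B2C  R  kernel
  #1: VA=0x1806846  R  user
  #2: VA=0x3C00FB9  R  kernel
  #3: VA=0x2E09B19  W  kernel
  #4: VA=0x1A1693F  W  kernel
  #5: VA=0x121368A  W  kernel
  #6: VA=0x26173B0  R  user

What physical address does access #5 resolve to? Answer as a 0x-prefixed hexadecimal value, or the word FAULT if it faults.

Trace:
#0 VA=0x3002B2C (r,kernel):
  L0 @0x3F[24] → 0x41007  P=1,RW=1,US=1,PS=0
  L1 @0x41[2] → 0x42007  P=1,RW=1,US=1,PS=0
  ✓ 0x42B2C  — 2 lookups
#1 VA=0x1806846 (r,user):
  L0 @0x3F[12] → 0x43007  P=1,RW=1,US=1,PS=0
  L1 @0x43[6] → 0x47007  P=1,RW=1,US=1,PS=0
  ✓ 0x47846  — 2 lookups
#2 VA=0x3C00FB9 (r,kernel):
  L0 @0x3F[30] → 0x39006  P=0,RW=1,US=1,PS=0
  ✗ PAGE_NOT_PRESENT  [1 reads]
#3 VA=0x2E09B19 (w,kernel):
  L0 @0x3F[23] → 0x48007  P=1,RW=1,US=1,PS=0
  L1 @0x48[9] → 0x4C007  P=1,RW=1,US=1,PS=0
  ✓ 0x4CB19  — 2 lookups
#4 VA=0x1A1693F (w,kernel):
  L0 @0x3F[13] → 0x4E007  P=1,RW=1,US=1,PS=0
  L1 @0x4E[22] → 0x66000  P=0,RW=0,US=0,PS=0
  ✗ PAGE_NOT_PRESENT  [2 reads]
#5 VA=0x121368A (w,kernel):
  L0 @0x3F[9] → 0x4F007  P=1,RW=1,US=1,PS=0
  L1 @0x4F[19] → 0x52007  P=1,RW=1,US=1,PS=0
  ✓ 0x5268A  — 2 lookups
#6 VA=0x26173B0 (r,user):
  L0 @0x3F[19] → 0x55007  P=1,RW=1,US=1,PS=0
  L1 @0x55[23] → 0x56003  P=1,RW=1,US=0,PS=0
  ✗ PROTECTION_VIOLATION  [2 reads]

Access #5 PA: 0x5268A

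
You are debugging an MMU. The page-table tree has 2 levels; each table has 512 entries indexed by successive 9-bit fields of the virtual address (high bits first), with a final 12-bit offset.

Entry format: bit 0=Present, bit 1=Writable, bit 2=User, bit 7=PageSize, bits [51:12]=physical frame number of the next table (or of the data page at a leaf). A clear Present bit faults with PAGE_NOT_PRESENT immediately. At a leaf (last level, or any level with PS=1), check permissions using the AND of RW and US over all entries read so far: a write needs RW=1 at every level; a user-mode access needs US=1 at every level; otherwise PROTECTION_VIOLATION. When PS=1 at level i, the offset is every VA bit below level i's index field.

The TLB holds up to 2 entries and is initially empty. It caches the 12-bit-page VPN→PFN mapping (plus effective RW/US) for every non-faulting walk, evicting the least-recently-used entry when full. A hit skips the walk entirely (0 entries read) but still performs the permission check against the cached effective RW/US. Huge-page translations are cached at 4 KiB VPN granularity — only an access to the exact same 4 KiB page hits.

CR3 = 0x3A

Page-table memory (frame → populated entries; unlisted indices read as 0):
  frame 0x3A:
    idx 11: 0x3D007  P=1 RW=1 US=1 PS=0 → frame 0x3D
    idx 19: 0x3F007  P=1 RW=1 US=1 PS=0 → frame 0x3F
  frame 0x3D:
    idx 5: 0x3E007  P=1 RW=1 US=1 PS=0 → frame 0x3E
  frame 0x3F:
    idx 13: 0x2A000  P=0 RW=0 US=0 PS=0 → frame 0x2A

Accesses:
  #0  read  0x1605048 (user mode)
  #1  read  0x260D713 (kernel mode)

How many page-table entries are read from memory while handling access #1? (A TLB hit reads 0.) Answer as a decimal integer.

Trace:
#0 VA=0x1605048 (r,user):
  [0] read 0x3A idx=11: raw=0x3D007 flags P=1 W=1 U=1 S=0
  [1] read 0x3D idx=5: raw=0x3E007 flags P=1 W=1 U=1 S=0
  ✓ 0x3E048  — 2 lookups
#1 VA=0x260D713 (r,kernel):
  [0] read 0x3A idx=19: raw=0x3F007 flags P=1 W=1 U=1 S=0
  [1] read 0x3F idx=13: raw=0x2A000 flags P=0 W=0 U=0 S=0
  → PAGE_NOT_PRESENT  (2 entries read)

Entries read for #1: 2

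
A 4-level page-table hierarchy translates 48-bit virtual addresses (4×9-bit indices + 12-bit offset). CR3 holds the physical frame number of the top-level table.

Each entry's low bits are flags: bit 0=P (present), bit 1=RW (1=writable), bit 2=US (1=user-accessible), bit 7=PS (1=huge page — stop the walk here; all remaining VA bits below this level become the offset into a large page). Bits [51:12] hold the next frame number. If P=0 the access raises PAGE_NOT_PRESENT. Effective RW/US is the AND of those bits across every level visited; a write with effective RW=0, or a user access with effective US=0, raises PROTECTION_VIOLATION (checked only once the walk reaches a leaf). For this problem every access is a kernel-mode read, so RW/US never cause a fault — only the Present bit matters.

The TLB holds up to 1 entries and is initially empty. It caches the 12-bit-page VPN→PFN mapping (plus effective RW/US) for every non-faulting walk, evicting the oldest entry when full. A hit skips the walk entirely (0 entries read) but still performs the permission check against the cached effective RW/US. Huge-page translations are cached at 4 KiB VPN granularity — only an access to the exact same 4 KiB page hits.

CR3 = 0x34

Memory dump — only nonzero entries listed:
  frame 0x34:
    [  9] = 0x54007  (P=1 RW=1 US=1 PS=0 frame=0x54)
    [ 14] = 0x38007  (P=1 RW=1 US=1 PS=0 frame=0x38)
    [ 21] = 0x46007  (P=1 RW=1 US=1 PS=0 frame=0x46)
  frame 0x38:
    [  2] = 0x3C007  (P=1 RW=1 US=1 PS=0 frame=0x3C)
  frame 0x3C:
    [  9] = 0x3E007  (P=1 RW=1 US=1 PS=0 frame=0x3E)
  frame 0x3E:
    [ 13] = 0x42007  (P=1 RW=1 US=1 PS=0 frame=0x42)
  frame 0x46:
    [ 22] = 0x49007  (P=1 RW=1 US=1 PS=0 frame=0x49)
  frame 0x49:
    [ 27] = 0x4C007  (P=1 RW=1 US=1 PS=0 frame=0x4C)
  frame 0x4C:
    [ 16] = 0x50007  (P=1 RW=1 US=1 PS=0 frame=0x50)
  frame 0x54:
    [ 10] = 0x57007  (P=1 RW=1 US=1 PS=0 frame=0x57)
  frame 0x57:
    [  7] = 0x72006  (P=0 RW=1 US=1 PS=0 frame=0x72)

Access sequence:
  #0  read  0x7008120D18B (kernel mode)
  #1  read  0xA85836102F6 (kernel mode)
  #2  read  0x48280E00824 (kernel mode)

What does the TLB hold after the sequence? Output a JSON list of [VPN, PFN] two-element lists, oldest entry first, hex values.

Trace:
#0 VA=0x7008120D18B (r,kernel):
  L0: frame=0x34 idx=14 entry=0x38007 [P=1 RW=1 US=1 PS=0]
  L1: frame=0x38 idx=2 entry=0x3C007 [P=1 RW=1 US=1 PS=0]
  L2: frame=0x3C idx=9 entry=0x3E007 [P=1 RW=1 US=1 PS=0]
  L3: frame=0x3E idx=13 entry=0x42007 [P=1 RW=1 US=1 PS=0]
  → PA=0x4218B  (4 entries read)
#1 VA=0xA85836102F6 (r,kernel):
  L0: frame=0x34 idx=21 entry=0x46007 [P=1 RW=1 US=1 PS=0]
  L1: frame=0x46 idx=22 entry=0x49007 [P=1 RW=1 US=1 PS=0]
  L2: frame=0x49 idx=27 entry=0x4C007 [P=1 RW=1 US=1 PS=0]
  L3: frame=0x4C idx=16 entry=0x50007 [P=1 RW=1 US=1 PS=0]
  → PA=0x502F6  (4 entries read)
#2 VA=0x48280E00824 (r,kernel):
  L0: frame=0x34 idx=9 entry=0x54007 [P=1 RW=1 US=1 PS=0]
  L1: frame=0x54 idx=10 entry=0x57007 [P=1 RW=1 US=1 PS=0]
  L2: frame=0x57 idx=7 entry=0x72006 [P=0 RW=1 US=1 PS=0]
  → PAGE_NOT_PRESENT  (3 entries read)

TLB: [["0xA8583610", "0x50"]]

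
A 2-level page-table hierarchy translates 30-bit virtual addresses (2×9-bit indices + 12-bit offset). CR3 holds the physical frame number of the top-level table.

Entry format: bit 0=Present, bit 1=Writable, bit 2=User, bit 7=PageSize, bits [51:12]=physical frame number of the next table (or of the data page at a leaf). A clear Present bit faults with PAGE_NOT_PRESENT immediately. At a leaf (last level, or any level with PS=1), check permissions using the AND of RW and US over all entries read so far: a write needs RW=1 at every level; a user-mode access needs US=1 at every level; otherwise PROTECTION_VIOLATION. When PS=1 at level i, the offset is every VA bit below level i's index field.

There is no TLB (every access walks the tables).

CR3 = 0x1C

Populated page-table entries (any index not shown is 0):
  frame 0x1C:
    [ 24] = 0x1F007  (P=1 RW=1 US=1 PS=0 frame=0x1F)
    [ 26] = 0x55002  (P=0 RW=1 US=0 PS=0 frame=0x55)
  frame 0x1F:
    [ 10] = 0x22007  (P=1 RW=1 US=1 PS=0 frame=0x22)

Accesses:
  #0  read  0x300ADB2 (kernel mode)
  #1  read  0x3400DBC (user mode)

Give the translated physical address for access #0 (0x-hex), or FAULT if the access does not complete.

Walk each access:
#0 VA=0x300ADB2 (r,kernel):
  lvl0: tbl 0x1C, slot 24 ⇒ 0x1F007 (P1/RW1/US1/PS0)
  lvl1: tbl 0x1F, slot 10 ⇒ 0x22007 (P1/RW1/US1/PS0)
  ✓ 0x22DB2  — 2 lookups
#1 VA=0x3400DBC (r,user):
  lvl0: tbl 0x1C, slot 26 ⇒ 0x55002 (P0/RW1/US0/PS0)
  → PAGE_NOT_PRESENT  (1 entries read)

Access #0 PA: 0x22DB2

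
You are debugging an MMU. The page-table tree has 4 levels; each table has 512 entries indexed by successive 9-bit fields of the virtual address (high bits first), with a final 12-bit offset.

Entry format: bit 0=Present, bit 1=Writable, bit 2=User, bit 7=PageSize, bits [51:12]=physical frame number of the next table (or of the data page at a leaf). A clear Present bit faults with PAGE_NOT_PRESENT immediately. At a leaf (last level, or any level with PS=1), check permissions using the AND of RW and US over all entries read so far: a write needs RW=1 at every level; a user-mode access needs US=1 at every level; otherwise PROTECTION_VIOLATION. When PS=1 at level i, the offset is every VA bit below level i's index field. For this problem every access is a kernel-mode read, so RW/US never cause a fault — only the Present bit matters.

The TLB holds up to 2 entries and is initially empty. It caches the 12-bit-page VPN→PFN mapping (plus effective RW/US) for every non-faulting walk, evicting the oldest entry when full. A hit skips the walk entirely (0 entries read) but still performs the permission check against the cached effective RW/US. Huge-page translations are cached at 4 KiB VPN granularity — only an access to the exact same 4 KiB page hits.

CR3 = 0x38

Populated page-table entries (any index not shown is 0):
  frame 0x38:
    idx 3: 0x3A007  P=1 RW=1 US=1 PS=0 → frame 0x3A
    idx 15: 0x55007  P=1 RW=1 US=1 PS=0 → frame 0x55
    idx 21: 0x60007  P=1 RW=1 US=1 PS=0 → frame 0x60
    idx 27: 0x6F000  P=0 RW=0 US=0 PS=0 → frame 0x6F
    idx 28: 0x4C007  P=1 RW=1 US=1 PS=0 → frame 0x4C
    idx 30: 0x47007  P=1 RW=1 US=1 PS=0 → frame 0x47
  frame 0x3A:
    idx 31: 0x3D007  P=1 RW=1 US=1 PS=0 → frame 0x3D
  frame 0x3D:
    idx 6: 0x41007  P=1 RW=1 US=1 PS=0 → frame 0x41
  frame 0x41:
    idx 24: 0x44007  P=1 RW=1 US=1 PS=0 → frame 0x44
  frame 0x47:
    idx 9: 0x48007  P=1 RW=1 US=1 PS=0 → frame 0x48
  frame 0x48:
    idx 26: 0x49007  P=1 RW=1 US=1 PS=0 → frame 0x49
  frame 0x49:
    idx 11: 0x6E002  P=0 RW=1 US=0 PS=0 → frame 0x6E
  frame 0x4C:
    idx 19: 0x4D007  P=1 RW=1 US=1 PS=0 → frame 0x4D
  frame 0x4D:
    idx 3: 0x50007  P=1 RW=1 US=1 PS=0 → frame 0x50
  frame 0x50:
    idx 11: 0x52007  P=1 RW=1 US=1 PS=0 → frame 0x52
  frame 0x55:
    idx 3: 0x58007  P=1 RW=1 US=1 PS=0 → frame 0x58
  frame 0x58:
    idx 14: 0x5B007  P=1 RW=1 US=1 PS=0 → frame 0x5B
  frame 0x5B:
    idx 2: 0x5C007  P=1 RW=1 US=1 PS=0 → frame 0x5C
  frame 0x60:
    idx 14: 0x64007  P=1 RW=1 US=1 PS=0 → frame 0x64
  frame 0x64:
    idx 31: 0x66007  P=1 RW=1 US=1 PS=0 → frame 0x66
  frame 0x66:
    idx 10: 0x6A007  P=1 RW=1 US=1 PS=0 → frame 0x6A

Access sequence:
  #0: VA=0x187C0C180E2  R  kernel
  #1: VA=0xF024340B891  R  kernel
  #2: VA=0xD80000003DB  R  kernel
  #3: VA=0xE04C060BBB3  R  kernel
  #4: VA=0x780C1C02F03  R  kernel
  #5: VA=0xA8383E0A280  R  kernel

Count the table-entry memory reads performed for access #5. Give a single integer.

Walk each access:
#0 VA=0x187C0C180E2 (r,kernel):
  L0 @0x38[3] → 0x3A007  P=1,RW=1,US=1,PS=0
  L1 @0x3A[31] → 0x3D007  P=1,RW=1,US=1,PS=0
  L2 @0x3D[6] → 0x41007  P=1,RW=1,US=1,PS=0
  L3 @0x41[24] → 0x44007  P=1,RW=1,US=1,PS=0
  ⇒ phys 0x440E2  [4 reads]
#1 VA=0xF024340B891 (r,kernel):
  L0 @0x38[30] → 0x47007  P=1,RW=1,US=1,PS=0
  L1 @0x47[9] → 0x48007  P=1,RW=1,US=1,PS=0
  L2 @0x48[26] → 0x49007  P=1,RW=1,US=1,PS=0
  L3 @0x49[11] → 0x6E002  P=0,RW=1,US=0,PS=0
  → PAGE_NOT_PRESENT  (4 entries read)
#2 VA=0xD80000003DB (r,kernel):
  L0 @0x38[27] → 0x6F000  P=0,RW=0,US=0,PS=0
  → PAGE_NOT_PRESENT  (1 entries read)
#3 VA=0xE04C060BBB3 (r,kernel):
  L0 @0x38[28] → 0x4C007  P=1,RW=1,US=1,PS=0
  L1 @0x4C[19] → 0x4D007  P=1,RW=1,US=1,PS=0
  L2 @0x4D[3] → 0x50007  P=1,RW=1,US=1,PS=0
  L3 @0x50[11] → 0x52007  P=1,RW=1,US=1,PS=0
  ⇒ phys 0x52BB3  [4 reads]
#4 VA=0x780C1C02F03 (r,kernel):
  L0 @0x38[15] → 0x55007  P=1,RW=1,US=1,PS=0
  L1 @0x55[3] → 0x58007  P=1,RW=1,US=1,PS=0
  L2 @0x58[14] → 0x5B007  P=1,RW=1,US=1,PS=0
  L3 @0x5B[2] → 0x5C007  P=1,RW=1,US=1,PS=0
  ⇒ phys 0x5CF03  [4 reads]
#5 VA=0xA8383E0A280 (r,kernel):
  L0 @0x38[21] → 0x60007  P=1,RW=1,US=1,PS=0
  L1 @0x60[14] → 0x64007  P=1,RW=1,US=1,PS=0
  L2 @0x64[31] → 0x66007  P=1,RW=1,US=1,PS=0
  L3 @0x66[10] → 0x6A007  P=1,RW=1,US=1,PS=0
  ⇒ phys 0x6A280  [4 reads]

Entries read for #5: 4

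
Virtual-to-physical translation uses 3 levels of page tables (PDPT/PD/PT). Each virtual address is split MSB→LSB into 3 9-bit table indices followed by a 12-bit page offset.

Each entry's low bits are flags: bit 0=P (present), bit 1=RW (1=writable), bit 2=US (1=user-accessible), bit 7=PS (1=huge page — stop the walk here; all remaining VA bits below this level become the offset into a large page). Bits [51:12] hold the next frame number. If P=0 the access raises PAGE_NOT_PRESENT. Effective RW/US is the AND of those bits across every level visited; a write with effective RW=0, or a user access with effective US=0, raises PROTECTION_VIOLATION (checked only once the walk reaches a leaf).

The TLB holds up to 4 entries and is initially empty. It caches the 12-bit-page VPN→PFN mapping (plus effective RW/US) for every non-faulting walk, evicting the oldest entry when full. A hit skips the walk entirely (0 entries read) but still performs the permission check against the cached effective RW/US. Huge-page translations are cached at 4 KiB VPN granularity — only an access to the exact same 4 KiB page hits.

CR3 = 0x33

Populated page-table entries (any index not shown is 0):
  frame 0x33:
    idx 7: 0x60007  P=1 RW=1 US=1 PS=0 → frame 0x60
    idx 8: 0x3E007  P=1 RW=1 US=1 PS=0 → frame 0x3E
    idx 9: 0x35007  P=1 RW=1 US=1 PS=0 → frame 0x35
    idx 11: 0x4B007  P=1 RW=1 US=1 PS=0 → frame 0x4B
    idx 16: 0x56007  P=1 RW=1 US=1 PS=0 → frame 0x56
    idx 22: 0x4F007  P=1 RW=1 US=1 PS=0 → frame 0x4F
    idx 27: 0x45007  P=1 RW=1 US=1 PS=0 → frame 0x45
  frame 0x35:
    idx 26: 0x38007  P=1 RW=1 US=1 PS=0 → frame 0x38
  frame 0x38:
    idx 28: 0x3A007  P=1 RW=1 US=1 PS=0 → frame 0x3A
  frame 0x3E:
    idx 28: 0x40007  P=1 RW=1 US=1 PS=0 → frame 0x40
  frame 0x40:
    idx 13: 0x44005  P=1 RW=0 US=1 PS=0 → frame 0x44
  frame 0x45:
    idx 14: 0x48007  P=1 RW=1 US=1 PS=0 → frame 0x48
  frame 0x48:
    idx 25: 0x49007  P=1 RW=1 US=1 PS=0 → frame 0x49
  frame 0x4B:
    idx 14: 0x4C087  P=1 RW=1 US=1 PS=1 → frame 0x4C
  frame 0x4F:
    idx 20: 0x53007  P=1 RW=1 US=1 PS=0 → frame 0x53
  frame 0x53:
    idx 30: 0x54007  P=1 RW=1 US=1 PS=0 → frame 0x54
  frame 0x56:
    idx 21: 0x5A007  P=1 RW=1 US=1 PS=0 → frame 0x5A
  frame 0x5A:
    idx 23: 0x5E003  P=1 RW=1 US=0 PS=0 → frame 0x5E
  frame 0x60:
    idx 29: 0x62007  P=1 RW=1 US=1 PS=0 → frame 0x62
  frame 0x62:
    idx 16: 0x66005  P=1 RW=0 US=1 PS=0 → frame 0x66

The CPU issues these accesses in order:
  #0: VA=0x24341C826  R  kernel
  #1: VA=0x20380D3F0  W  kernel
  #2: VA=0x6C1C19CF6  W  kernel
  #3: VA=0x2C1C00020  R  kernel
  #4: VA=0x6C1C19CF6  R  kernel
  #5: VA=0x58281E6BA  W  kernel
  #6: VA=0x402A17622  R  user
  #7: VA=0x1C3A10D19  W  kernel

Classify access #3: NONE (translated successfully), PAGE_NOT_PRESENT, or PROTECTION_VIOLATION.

Per-access translation:
#0 VA=0x24341C826 (r,kernel):
  [0] read 0x33 idx=9: raw=0x35007 flags P=1 W=1 U=1 S=0
  [1] read 0x35 idx=26: raw=0x38007 flags P=1 W=1 U=1 S=0
  [2] read 0x38 idx=28: raw=0x3A007 flags P=1 W=1 U=1 S=0
  → PA=0x3A826  (3 entries read)
#1 VA=0x20380D3F0 (w,kernel):
  [0] read 0x33 idx=8: raw=0x3E007 flags P=1 W=1 U=1 S=0
  [1] read 0x3E idx=28: raw=0x40007 flags P=1 W=1 U=1 S=0
  [2] read 0x40 idx=13: raw=0x44005 flags P=1 W=0 U=1 S=0
  ✗ PROTECTION_VIOLATION  [3 reads]
#2 VA=0x6C1C19CF6 (w,kernel):
  [0] read 0x33 idx=27: raw=0x45007 flags P=1 W=1 U=1 S=0
  [1] read 0x45 idx=14: raw=0x48007 flags P=1 W=1 U=1 S=0
  [2] read 0x48 idx=25: raw=0x49007 flags P=1 W=1 U=1 S=0
  → PA=0x49CF6  (3 entries read)
#3 VA=0x2C1C00020 (r,kernel):
  [0] read 0x33 idx=11: raw=0x4B007 flags P=1 W=1 U=1 S=0
  [1] read 0x4B idx=14: raw=0x4C087 flags P=1 W=1 U=1 S=1
  → PA=0x4C020 (huge @L1)  (2 entries read)
#4 VA=0x6C1C19CF6 (r,kernel):
  TLB hit vpn=0x6C1C19 → PA=0x49CF6
#5 VA=0x58281E6BA (w,kernel):
  [0] read 0x33 idx=22: raw=0x4F007 flags P=1 W=1 U=1 S=0
  [1] read 0x4F idx=20: raw=0x53007 flags P=1 W=1 U=1 S=0
  [2] read 0x53 idx=30: raw=0x54007 flags P=1 W=1 U=1 S=0
  → PA=0x546BA  (3 entries read)
#6 VA=0x402A17622 (r,user):
  [0] read 0x33 idx=16: raw=0x56007 flags P=1 W=1 U=1 S=0
  [1] read 0x56 idx=21: raw=0x5A007 flags P=1 W=1 U=1 S=0
  [2] read 0x5A idx=23: raw=0x5E003 flags P=1 W=1 U=0 S=0
  ✗ PROTECTION_VIOLATION  [3 reads]
#7 VA=0x1C3A10D19 (w,kernel):
  [0] read 0x33 idx=7: raw=0x60007 flags P=1 W=1 U=1 S=0
  [1] read 0x60 idx=29: raw=0x62007 flags P=1 W=1 U=1 S=0
  [2] read 0x62 idx=16: raw=0x66005 flags P=1 W=0 U=1 S=0
  ✗ PROTECTION_VIOLATION  [3 reads]

Access #3 fault: NONE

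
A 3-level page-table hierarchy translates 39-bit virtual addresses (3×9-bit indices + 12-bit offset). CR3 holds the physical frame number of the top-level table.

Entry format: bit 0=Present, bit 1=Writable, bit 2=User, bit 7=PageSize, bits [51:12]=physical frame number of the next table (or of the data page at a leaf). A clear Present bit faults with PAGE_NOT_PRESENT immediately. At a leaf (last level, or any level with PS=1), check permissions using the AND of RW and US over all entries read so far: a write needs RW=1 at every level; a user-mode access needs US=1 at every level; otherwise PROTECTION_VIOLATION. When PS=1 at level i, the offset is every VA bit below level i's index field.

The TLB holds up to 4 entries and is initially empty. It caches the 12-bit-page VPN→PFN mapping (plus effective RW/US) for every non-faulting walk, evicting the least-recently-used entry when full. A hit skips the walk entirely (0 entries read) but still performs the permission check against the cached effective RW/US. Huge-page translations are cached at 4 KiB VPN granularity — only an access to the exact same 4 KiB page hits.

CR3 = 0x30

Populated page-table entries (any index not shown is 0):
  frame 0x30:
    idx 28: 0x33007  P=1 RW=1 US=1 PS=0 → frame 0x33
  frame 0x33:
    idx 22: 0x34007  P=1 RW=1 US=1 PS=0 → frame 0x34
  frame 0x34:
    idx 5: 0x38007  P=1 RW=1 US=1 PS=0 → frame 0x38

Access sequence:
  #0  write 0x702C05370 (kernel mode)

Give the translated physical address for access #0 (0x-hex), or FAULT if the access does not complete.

Trace:
#0 VA=0x702C05370 (w,kernel):
  L0 @0x30[28] → 0x33007  P=1,RW=1,US=1,PS=0
  L1 @0x33[22] → 0x34007  P=1,RW=1,US=1,PS=0
  L2 @0x34[5] → 0x38007  P=1,RW=1,US=1,PS=0
  ✓ 0x38370  — 3 lookups

Access #0 PA: 0x38370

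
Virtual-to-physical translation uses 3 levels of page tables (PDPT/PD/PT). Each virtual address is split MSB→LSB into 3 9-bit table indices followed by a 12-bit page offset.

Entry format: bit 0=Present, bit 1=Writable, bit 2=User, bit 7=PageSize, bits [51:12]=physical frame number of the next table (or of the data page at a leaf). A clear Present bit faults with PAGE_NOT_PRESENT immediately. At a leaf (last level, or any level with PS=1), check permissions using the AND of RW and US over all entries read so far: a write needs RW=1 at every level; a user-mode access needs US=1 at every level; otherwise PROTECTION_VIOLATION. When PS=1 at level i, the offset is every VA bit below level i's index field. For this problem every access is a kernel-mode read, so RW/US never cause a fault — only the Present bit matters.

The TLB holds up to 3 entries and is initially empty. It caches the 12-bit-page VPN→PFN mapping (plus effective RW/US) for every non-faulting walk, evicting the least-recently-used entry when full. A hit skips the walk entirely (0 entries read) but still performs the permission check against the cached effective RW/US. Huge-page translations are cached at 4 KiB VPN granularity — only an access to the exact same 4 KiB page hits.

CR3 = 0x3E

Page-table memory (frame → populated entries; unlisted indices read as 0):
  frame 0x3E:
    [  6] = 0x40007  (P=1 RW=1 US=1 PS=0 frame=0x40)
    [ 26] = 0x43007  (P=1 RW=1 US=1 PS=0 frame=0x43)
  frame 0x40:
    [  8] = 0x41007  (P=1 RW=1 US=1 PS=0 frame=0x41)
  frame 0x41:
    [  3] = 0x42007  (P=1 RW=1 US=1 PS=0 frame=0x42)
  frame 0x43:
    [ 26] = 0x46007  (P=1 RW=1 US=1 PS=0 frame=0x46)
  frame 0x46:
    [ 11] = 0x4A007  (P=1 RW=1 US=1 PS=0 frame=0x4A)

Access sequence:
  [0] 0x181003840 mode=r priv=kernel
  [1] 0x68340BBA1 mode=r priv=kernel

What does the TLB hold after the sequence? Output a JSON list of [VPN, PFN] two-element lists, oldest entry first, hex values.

Walk each access:
#0 VA=0x181003840 (r,kernel):
  lvl0: tbl 0x3E, slot 6 ⇒ 0x40007 (P1/RW1/US1/PS0)
  lvl1: tbl 0x40, slot 8 ⇒ 0x41007 (P1/RW1/US1/PS0)
  lvl2: tbl 0x41, slot 3 ⇒ 0x42007 (P1/RW1/US1/PS0)
  ✓ 0x42840  — 3 lookups
#1 VA=0x68340BBA1 (r,kernel):
  lvl0: tbl 0x3E, slot 26 ⇒ 0x43007 (P1/RW1/US1/PS0)
  lvl1: tbl 0x43, slot 26 ⇒ 0x46007 (P1/RW1/US1/PS0)
  lvl2: tbl 0x46, slot 11 ⇒ 0x4A007 (P1/RW1/US1/PS0)
  ✓ 0x4ABA1  — 3 lookups

TLB: [["0x181003", "0x42"], ["0x68340B", "0x4A"]]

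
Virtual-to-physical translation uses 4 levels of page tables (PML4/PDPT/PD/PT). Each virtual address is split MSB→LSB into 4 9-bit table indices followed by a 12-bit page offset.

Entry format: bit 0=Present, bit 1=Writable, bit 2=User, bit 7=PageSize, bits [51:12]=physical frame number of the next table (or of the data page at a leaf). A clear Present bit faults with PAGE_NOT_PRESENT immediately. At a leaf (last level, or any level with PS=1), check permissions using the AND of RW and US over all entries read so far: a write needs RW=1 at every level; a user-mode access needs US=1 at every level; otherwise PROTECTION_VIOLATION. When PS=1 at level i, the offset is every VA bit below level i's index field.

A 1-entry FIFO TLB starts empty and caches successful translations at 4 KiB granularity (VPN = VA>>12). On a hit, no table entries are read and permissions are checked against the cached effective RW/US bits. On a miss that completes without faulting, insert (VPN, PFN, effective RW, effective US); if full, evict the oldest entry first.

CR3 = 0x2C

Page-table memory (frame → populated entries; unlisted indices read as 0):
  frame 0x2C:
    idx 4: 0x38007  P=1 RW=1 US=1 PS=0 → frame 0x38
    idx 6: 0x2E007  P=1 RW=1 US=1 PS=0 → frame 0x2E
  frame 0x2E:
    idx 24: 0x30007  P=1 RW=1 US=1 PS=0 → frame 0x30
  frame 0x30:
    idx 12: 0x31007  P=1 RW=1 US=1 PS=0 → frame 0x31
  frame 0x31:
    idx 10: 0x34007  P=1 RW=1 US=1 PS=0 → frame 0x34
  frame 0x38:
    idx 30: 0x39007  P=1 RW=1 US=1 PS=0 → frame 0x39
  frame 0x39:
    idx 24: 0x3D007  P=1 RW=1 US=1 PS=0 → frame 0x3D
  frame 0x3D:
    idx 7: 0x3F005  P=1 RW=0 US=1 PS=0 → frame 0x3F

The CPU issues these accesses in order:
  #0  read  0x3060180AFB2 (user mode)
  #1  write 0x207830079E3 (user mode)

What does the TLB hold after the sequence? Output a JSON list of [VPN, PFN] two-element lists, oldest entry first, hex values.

Walk each access:
#0 VA=0x3060180AFB2 (r,user):
  L0: frame=0x2C idx=6 entry=0x2E007 [P=1 RW=1 US=1 PS=0]
  L1: frame=0x2E idx=24 entry=0x30007 [P=1 RW=1 US=1 PS=0]
  L2: frame=0x30 idx=12 entry=0x31007 [P=1 RW=1 US=1 PS=0]
  L3: frame=0x31 idx=10 entry=0x34007 [P=1 RW=1 US=1 PS=0]
  → PA=0x34FB2  (4 entries read)
#1 VA=0x207830079E3 (w,user):
  L0: frame=0x2C idx=4 entry=0x38007 [P=1 RW=1 US=1 PS=0]
  L1: frame=0x38 idx=30 entry=0x39007 [P=1 RW=1 US=1 PS=0]
  L2: frame=0x39 idx=24 entry=0x3D007 [P=1 RW=1 US=1 PS=0]
  L3: frame=0x3D idx=7 entry=0x3F005 [P=1 RW=0 US=1 PS=0]
  ✗ PROTECTION_VIOLATION  [4 reads]

TLB: [["0x3060180A", "0x34"]]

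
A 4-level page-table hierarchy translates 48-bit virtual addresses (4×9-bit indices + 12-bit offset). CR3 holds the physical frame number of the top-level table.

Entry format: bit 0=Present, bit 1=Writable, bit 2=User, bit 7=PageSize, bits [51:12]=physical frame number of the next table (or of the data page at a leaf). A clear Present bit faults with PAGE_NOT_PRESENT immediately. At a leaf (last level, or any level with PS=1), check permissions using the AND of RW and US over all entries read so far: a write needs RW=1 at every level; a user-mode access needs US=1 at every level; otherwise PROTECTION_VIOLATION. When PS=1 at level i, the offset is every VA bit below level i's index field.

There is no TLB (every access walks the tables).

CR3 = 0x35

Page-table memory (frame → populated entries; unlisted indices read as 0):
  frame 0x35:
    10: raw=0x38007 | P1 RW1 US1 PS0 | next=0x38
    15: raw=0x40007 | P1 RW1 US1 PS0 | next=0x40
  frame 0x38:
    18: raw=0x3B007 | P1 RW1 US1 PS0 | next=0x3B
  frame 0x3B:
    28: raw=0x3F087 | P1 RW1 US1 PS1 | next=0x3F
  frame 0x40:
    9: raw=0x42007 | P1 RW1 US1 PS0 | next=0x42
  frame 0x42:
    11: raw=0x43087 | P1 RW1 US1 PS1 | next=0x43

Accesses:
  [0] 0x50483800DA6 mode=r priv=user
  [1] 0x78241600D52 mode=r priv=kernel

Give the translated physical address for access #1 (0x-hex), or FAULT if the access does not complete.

Per-access translation:
#0 VA=0x50483800DA6 (r,user):
  L0: frame=0x35 idx=10 entry=0x38007 [P=1 RW=1 US=1 PS=0]
  L1: frame=0x38 idx=18 entry=0x3B007 [P=1 RW=1 US=1 PS=0]
  L2: frame=0x3B idx=28 entry=0x3F087 [P=1 RW=1 US=1 PS=1]
  → PA=0x3FDA6 (huge @L2)  (3 entries read)
#1 VA=0x78241600D52 (r,kernel):
  L0: frame=0x35 idx=15 entry=0x40007 [P=1 RW=1 US=1 PS=0]
  L1: frame=0x40 idx=9 entry=0x42007 [P=1 RW=1 US=1 PS=0]
  L2: frame=0x42 idx=11 entry=0x43087 [P=1 RW=1 US=1 PS=1]
  → PA=0x43D52 (huge @L2)  (3 entries read)

Access #1 PA: 0x43D52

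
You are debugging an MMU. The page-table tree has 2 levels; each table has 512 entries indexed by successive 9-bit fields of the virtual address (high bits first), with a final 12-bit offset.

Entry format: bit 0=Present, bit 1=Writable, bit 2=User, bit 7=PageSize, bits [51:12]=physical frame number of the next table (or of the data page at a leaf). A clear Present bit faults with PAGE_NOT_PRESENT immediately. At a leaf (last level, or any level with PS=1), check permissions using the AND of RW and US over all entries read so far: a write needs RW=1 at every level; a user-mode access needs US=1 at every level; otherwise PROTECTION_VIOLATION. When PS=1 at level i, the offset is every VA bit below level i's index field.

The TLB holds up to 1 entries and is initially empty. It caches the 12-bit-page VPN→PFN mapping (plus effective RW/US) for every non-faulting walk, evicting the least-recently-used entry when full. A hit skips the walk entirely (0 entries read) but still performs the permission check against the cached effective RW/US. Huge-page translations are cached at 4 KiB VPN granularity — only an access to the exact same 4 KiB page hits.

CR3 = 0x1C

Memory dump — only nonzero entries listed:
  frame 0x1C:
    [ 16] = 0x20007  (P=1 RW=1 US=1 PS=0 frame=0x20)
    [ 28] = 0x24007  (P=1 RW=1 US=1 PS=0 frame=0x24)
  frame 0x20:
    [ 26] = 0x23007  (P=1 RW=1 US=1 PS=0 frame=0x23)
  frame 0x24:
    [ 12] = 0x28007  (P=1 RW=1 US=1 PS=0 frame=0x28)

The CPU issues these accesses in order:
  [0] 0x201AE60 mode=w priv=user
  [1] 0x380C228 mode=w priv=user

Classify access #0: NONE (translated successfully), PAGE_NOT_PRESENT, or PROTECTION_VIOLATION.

Trace:
#0 VA=0x201AE60 (w,user):
  L0: frame=0x1C idx=16 entry=0x20007 [P=1 RW=1 US=1 PS=0]
  L1: frame=0x20 idx=26 entry=0x23007 [P=1 RW=1 US=1 PS=0]
  ⇒ phys 0x23E60  [2 reads]
#1 VA=0x380C228 (w,user):
  L0: frame=0x1C idx=28 entry=0x24007 [P=1 RW=1 US=1 PS=0]
  L1: frame=0x24 idx=12 entry=0x28007 [P=1 RW=1 US=1 PS=0]
  ⇒ phys 0x28228  [2 reads]

Access #0 fault: NONE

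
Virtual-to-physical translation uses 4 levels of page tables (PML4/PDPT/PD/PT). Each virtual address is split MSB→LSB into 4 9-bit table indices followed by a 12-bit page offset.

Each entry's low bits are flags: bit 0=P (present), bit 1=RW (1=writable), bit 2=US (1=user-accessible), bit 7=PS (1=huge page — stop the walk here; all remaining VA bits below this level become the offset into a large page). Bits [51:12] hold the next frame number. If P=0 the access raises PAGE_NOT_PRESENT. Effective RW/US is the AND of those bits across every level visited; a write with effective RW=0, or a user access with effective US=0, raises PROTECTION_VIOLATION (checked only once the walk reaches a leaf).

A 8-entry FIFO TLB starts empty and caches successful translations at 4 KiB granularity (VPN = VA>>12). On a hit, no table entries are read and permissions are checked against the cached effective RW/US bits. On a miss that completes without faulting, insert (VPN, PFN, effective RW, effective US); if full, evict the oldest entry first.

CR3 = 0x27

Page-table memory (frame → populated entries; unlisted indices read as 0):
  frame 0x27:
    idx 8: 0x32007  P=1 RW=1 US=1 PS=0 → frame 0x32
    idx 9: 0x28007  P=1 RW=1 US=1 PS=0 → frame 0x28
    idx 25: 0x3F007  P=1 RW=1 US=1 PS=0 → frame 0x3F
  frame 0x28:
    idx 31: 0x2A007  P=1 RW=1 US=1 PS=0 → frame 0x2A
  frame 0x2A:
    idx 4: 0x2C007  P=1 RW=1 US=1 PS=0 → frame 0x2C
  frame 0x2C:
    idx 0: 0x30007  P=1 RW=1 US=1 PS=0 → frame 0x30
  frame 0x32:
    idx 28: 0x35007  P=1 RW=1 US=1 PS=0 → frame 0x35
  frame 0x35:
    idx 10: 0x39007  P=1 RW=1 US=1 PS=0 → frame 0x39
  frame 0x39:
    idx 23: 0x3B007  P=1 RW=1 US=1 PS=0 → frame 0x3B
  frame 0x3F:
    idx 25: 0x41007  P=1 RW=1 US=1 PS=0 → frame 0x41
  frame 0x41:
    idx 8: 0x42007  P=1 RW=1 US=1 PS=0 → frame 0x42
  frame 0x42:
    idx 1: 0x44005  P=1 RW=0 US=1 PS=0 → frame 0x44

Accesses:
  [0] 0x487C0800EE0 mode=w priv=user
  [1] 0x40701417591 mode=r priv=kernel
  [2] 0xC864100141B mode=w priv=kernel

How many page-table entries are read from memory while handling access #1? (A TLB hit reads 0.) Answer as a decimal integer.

Per-access translation:
#0 VA=0x487C0800EE0 (w,user):
  [0] read 0x27 idx=9: raw=0x28007 flags P=1 W=1 U=1 S=0
  [1] read 0x28 idx=31: raw=0x2A007 flags P=1 W=1 U=1 S=0
  [2] read 0x2A idx=4: raw=0x2C007 flags P=1 W=1 U=1 S=0
  [3] read 0x2C idx=0: raw=0x30007 flags P=1 W=1 U=1 S=0
  ⇒ phys 0x30EE0  [4 reads]
#1 VA=0x40701417591 (r,kernel):
  [0] read 0x27 idx=8: raw=0x32007 flags P=1 W=1 U=1 S=0
  [1] read 0x32 idx=28: raw=0x35007 flags P=1 W=1 U=1 S=0
  [2] read 0x35 idx=10: raw=0x39007 flags P=1 W=1 U=1 S=0
  [3] read 0x39 idx=23: raw=0x3B007 flags P=1 W=1 U=1 S=0
  ⇒ phys 0x3B591  [4 reads]
#2 VA=0xC864100141B (w,kernel):
  [0] read 0x27 idx=25: raw=0x3F007 flags P=1 W=1 U=1 S=0
  [1] read 0x3F idx=25: raw=0x41007 flags P=1 W=1 U=1 S=0
  [2] read 0x41 idx=8: raw=0x42007 flags P=1 W=1 U=1 S=0
  [3] read 0x42 idx=1: raw=0x44005 flags P=1 W=0 U=1 S=0
  ✗ PROTECTION_VIOLATION  [4 reads]

Entries read for #1: 4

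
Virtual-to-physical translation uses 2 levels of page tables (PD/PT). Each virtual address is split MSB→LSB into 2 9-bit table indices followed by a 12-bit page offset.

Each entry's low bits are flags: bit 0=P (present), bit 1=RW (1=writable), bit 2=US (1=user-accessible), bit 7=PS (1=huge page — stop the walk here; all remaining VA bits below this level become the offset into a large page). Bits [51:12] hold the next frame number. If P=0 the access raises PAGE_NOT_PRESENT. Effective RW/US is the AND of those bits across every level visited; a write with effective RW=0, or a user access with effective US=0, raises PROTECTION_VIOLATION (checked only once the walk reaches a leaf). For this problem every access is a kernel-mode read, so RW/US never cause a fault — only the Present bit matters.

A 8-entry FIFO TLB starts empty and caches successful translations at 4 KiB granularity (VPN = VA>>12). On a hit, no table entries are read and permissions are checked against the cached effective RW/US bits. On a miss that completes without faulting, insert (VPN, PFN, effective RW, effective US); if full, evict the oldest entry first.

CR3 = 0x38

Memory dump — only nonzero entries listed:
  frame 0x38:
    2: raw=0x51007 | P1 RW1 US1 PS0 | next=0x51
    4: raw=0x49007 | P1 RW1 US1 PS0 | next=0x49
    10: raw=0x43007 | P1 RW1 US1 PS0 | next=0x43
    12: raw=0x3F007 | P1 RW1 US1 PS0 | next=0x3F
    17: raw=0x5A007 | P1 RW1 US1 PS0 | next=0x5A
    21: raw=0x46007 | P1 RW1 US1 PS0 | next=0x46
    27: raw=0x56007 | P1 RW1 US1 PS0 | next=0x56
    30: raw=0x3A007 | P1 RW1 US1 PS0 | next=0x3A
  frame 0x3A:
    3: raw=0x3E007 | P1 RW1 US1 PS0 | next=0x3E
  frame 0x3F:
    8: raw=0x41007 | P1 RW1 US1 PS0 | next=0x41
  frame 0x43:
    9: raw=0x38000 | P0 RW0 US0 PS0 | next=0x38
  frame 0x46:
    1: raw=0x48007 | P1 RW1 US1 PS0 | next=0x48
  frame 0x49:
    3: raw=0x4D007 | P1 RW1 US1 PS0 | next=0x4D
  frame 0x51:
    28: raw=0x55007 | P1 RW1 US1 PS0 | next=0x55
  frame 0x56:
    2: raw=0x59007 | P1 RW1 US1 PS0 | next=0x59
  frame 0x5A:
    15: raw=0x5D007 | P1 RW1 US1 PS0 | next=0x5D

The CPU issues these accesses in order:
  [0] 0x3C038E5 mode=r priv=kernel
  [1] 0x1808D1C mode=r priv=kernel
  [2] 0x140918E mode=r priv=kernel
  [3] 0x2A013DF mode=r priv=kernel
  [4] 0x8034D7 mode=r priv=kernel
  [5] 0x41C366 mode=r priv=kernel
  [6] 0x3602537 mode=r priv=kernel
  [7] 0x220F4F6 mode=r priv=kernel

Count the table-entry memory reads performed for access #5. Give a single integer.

Per-access translation:
#0 VA=0x3C038E5 (r,kernel):
  L0 @0x38[30] → 0x3A007  P=1,RW=1,US=1,PS=0
  L1 @0x3A[3] → 0x3E007  P=1,RW=1,US=1,PS=0
  ⇒ phys 0x3E8E5  [2 reads]
#1 VA=0x1808D1C (r,kernel):
  L0 @0x38[12] → 0x3F007  P=1,RW=1,US=1,PS=0
  L1 @0x3F[8] → 0x41007  P=1,RW=1,US=1,PS=0
  ⇒ phys 0x41D1C  [2 reads]
#2 VA=0x140918E (r,kernel):
  L0 @0x38[10] → 0x43007  P=1,RW=1,US=1,PS=0
  L1 @0x43[9] → 0x38000  P=0,RW=0,US=0,PS=0
  ⇒ fault: PAGE_NOT_PRESENT  — 2 lookups
#3 VA=0x2A013DF (r,kernel):
  L0 @0x38[21] → 0x46007  P=1,RW=1,US=1,PS=0
  L1 @0x46[1] → 0x48007  P=1,RW=1,US=1,PS=0
  ⇒ phys 0x483DF  [2 reads]
#4 VA=0x8034D7 (r,kernel):
  L0 @0x38[4] → 0x49007  P=1,RW=1,US=1,PS=0
  L1 @0x49[3] → 0x4D007  P=1,RW=1,US=1,PS=0
  ⇒ phys 0x4D4D7  [2 reads]
#5 VA=0x41C366 (r,kernel):
  L0 @0x38[2] → 0x51007  P=1,RW=1,US=1,PS=0
  L1 @0x51[28] → 0x55007  P=1,RW=1,US=1,PS=0
  ⇒ phys 0x55366  [2 reads]
#6 VA=0x3602537 (r,kernel):
  L0 @0x38[27] → 0x56007  P=1,RW=1,US=1,PS=0
  L1 @0x56[2] → 0x59007  P=1,RW=1,US=1,PS=0
  ⇒ phys 0x59537  [2 reads]
#7 VA=0x220F4F6 (r,kernel):
  L0 @0x38[17] → 0x5A007  P=1,RW=1,US=1,PS=0
  L1 @0x5A[15] → 0x5D007  P=1,RW=1,US=1,PS=0
  ⇒ phys 0x5D4F6  [2 reads]

Entries read for #5: 2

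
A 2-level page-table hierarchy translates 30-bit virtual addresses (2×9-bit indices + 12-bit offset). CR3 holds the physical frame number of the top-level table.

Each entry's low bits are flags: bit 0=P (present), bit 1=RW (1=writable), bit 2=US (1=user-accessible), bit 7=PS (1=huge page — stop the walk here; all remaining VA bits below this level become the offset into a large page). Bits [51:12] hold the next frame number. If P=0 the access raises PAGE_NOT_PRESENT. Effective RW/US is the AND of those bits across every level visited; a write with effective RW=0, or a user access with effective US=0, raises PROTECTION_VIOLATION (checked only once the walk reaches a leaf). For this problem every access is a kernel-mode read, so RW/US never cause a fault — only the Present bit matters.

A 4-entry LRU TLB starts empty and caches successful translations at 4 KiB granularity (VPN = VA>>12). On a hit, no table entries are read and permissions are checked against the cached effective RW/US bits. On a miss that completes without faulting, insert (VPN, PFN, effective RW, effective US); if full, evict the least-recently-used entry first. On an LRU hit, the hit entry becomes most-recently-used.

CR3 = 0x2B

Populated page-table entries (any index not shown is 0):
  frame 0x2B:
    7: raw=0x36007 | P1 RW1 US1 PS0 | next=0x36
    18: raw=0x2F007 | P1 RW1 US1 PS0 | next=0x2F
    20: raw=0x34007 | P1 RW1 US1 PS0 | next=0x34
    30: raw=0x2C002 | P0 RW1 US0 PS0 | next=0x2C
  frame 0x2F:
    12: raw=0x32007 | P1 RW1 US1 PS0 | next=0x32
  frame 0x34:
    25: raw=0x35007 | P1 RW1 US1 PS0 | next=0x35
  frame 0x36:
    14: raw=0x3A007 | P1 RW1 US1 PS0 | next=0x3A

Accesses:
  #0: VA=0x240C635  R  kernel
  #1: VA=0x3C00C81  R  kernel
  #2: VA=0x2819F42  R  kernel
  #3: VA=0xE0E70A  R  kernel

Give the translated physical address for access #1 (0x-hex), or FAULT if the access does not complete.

Per-access translation:
#0 VA=0x240C635 (r,kernel):
  [0] read 0x2B idx=18: raw=0x2F007 flags P=1 W=1 U=1 S=0
  [1] read 0x2F idx=12: raw=0x32007 flags P=1 W=1 U=1 S=0
  ✓ 0x32635  — 2 lookups
#1 VA=0x3C00C81 (r,kernel):
  [0] read 0x2B idx=30: raw=0x2C002 flags P=0 W=1 U=0 S=0
  → PAGE_NOT_PRESENT  (1 entries read)
#2 VA=0x2819F42 (r,kernel):
  [0] read 0x2B idx=20: raw=0x34007 flags P=1 W=1 U=1 S=0
  [1] read 0x34 idx=25: raw=0x35007 flags P=1 W=1 U=1 S=0
  ✓ 0x35F42  — 2 lookups
#3 VA=0xE0E70A (r,kernel):
  [0] read 0x2B idx=7: raw=0x36007 flags P=1 W=1 U=1 S=0
  [1] read 0x36 idx=14: raw=0x3A007 flags P=1 W=1 U=1 S=0
  ✓ 0x3A70A  — 2 lookups

Access #1 PA: FAULT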